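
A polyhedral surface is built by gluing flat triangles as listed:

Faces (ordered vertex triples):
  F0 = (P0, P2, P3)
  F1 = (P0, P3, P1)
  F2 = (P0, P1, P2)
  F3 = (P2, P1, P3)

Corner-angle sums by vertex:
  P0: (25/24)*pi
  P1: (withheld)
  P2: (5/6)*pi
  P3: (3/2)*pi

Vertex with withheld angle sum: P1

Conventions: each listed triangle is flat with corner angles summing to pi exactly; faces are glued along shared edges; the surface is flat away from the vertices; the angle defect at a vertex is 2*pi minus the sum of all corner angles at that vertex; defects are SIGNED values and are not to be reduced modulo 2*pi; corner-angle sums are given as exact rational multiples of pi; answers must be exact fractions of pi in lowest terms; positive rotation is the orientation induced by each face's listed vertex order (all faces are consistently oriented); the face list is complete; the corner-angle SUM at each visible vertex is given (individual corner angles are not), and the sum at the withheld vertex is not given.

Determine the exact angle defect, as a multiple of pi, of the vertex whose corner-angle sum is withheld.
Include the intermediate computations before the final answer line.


V = 4, E = 6, F = 4; chi = V - E + F = 2
Gauss-Bonnet: total defect = 2*pi*chi = 4*pi; visible defects sum to (21/8)*pi

Answer: defect(P1) = (11/8)*pi


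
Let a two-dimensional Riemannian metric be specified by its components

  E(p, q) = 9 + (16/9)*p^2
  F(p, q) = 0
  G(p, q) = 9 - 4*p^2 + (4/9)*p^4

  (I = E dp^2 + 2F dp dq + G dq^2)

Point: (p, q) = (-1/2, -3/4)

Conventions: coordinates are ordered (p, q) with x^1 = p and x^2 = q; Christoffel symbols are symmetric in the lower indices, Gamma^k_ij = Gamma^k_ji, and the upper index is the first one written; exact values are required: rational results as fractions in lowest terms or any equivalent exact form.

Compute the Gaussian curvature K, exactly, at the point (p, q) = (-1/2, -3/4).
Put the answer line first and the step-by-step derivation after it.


Answer: K = 5832/122825

E = 85/9, F = 0, G = 289/36, EG - F^2 = 24565/324 at the point
E_p = -16/9, E_q = 0, F_p = 0, F_q = 0, G_p = 34/9, G_q = 0
E_qq = 0, F_pq = 0, G_pp = -20/3
The intrinsic route: Brioschi's K = (det M1 - det M2)/(EG - F^2)^2.
M1 = [[-E_qq/2 + F_pq - G_pp/2, E_p/2, F_p - E_q/2], [F_q - G_p/2, E, F], [G_q/2, F, G]] = [[10/3, -8/9, 0], [-17/9, 85/9, 0], [0, 0, 289/36]]; det M1 = 348823/1458
M2 = [[0, E_q/2, G_p/2], [E_q/2, E, F], [G_p/2, F, G]] = [[0, 0, 17/9], [0, 85/9, 0], [17/9, 0, 289/36]]; det M2 = -24565/729
det M1 - det M2 = 4913/18; K = 4913/18 / (24565/324)^2 = 5832/122825


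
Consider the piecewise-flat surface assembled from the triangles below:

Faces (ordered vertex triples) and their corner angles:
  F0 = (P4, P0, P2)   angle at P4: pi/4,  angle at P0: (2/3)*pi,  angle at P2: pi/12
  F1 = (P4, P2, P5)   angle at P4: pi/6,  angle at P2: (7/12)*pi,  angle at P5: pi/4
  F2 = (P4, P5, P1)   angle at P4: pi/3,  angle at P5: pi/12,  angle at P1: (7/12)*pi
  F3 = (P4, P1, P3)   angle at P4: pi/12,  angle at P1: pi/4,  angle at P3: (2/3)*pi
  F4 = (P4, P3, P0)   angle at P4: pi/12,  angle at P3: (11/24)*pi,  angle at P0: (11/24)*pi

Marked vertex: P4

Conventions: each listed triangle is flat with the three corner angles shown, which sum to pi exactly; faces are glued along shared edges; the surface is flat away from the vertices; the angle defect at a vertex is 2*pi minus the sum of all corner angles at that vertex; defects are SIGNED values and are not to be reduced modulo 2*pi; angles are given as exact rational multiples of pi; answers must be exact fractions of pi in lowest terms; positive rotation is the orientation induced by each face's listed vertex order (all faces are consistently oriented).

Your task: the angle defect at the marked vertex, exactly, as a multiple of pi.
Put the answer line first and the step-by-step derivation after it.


Answer: defect(P4) = (13/12)*pi

Sum of corner angles at P4: (11/12)*pi
defect = 2*pi - (11/12)*pi


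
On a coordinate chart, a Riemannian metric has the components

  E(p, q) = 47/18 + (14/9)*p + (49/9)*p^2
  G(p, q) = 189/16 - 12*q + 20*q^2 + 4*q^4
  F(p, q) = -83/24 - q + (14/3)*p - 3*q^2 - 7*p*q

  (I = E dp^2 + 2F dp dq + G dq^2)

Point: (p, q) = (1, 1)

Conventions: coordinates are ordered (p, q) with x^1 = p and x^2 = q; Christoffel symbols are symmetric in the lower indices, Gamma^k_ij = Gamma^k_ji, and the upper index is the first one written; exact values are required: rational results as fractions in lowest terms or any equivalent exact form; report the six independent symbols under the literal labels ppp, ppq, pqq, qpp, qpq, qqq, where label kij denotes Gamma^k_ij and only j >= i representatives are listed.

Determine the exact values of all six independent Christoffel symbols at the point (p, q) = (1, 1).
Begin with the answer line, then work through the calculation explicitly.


Answer: Gamma_ppp = 10312/10943, Gamma_ppq = 0, Gamma_pqq = -67944/76601, Gamma_qpp = 3168/10943, Gamma_qpq = 0, Gamma_qqq = 42832/76601

E = 173/18, F = -235/24, G = 381/16 at the point
E_p = 112/9, E_q = 0, F_p = -7/3, F_q = -14, G_p = 0, G_q = 44
EG - F^2 = 76601/576;  g^inv = (576/76601) * [[381/16, 235/24], [235/24, 173/18]]
first-kind symbols [ij,l] = (1/2)(d_i g_jl + d_j g_il - d_l g_ij): [pp,p] = E_p/2 = 56/9, [pp,q] = F_p - E_q/2 = -7/3, [pq,p] = E_q/2 = 0, [pq,q] = G_p/2 = 0, [qq,p] = F_q - G_p/2 = -14, [qq,q] = G_q/2 = 22
Gamma^p_ij = (G*[ij,p] - F*[ij,q])/(EG - F^2), Gamma^q_ij = (E*[ij,q] - F*[ij,p])/(EG - F^2)


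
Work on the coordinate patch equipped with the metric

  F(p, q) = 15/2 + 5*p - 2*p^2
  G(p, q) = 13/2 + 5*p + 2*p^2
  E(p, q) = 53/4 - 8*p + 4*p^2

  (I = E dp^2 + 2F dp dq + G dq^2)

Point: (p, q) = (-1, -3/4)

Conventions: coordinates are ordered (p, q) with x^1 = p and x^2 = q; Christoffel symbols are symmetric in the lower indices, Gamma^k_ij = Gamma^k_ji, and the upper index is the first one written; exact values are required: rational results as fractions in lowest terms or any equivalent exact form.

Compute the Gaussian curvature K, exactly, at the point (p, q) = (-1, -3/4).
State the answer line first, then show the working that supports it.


Answer: K = -1324/55225

E = 101/4, F = 1/2, G = 7/2, EG - F^2 = 705/8 at the point
E_p = -16, E_q = 0, F_p = 9, F_q = 0, G_p = 1, G_q = 0
E_qq = 0, F_pq = 0, G_pp = 4
K follows from Brioschi's formula, (det M1 - det M2)/(EG - F^2)^2.
M1 = [[-E_qq/2 + F_pq - G_pp/2, E_p/2, F_p - E_q/2], [F_q - G_p/2, E, F], [G_q/2, F, G]] = [[-2, -8, 9], [-1/2, 101/4, 1/2], [0, 1/2, 7/2]]; det M1 = -385/2
M2 = [[0, E_q/2, G_p/2], [E_q/2, E, F], [G_p/2, F, G]] = [[0, 0, 1/2], [0, 101/4, 1/2], [1/2, 1/2, 7/2]]; det M2 = -101/16
det M1 - det M2 = -2979/16; K = -2979/16 / (705/8)^2 = -1324/55225


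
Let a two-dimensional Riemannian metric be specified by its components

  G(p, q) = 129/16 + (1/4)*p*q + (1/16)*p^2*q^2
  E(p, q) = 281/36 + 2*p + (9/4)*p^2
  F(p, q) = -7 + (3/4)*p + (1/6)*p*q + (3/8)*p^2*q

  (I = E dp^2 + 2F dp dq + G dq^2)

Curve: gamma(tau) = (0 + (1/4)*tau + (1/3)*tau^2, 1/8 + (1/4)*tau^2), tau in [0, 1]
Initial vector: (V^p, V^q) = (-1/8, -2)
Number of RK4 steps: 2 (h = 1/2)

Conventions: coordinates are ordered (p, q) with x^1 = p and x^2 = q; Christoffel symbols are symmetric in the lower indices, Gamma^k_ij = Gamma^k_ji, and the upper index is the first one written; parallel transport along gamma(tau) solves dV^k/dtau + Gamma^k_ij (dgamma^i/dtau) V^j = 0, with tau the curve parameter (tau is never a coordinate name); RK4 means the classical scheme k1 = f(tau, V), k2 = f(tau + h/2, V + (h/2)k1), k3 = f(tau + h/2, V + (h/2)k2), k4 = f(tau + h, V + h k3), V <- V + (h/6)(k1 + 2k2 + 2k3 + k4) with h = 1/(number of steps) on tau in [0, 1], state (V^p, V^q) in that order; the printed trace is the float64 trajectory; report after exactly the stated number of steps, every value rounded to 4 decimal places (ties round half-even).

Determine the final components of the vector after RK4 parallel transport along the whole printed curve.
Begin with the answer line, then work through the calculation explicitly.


Answer: V^p = -0.0567, V^q = -1.9304

gamma'(tau) = (1/4 + (2/3)*tau, (1/2)*tau); f(tau, V)^k = -Gamma^k_ij(gamma(tau)) gamma'^i(tau) V^j; h = 1/2; intermediate values shown to 6 dp
curve data and Christoffel symbols at the stage parameters:
  tau = 0.000000: gamma = (0.000000, 0.125000), gamma' = (0.250000, 0.000000); Gamma_ppp = 0.965981, Gamma_ppq = 0.007850, Gamma_pqq = -0.009042, Gamma_qpp = 0.934289, Gamma_qpq = 0.008754, Gamma_qqq = -0.007850
  tau = 0.250000: gamma = (0.083333, 0.140625), gamma' = (0.416667, 0.125000); Gamma_ppp = 0.918783, Gamma_ppq = 0.007510, Gamma_pqq = 0.003863, Gamma_qpp = 0.887014, Gamma_qpq = 0.008649, Gamma_qqq = 0.004621
  tau = 0.500000: gamma = (0.208333, 0.187500), gamma' = (0.583333, 0.250000); Gamma_ppp = 0.850441, Gamma_ppq = 0.007984, Gamma_pqq = 0.019567, Gamma_qpp = 0.820406, Gamma_qpq = 0.009719, Gamma_qqq = 0.019854
  tau = 0.750000: gamma = (0.375000, 0.265625), gamma' = (0.750000, 0.375000); Gamma_ppp = 0.766839, Gamma_ppq = 0.008626, Gamma_pqq = 0.036233, Gamma_qpp = 0.741554, Gamma_qpq = 0.011443, Gamma_qqq = 0.036046
  tau = 1.000000: gamma = (0.583333, 0.375000), gamma' = (0.916667, 0.500000); Gamma_ppp = 0.676554, Gamma_ppq = 0.009079, Gamma_pqq = 0.051943, Gamma_qpp = 0.660011, Gamma_qpq = 0.013647, Gamma_qqq = 0.051401
step 0: V^p = -0.1250, V^q = -2.0000
step 1: k1 = (0.034112, 0.033573), k2 = (0.051891, 0.051501), k3 = (0.050169, 0.049834), k4 = (0.068626, 0.069061); V <- V + (h/6)(k1 + 2k2 + 2k3 + k4): V^p = -0.0994, V^q = -1.9746
step 2: k1 = (0.068379, 0.068821), k2 = (0.086878, 0.089401), k3 = (0.084100, 0.086695), k4 = (0.102073, 0.108898); V <- V + (h/6)(k1 + 2k2 + 2k3 + k4): V^p = -0.0567, V^q = -1.9304


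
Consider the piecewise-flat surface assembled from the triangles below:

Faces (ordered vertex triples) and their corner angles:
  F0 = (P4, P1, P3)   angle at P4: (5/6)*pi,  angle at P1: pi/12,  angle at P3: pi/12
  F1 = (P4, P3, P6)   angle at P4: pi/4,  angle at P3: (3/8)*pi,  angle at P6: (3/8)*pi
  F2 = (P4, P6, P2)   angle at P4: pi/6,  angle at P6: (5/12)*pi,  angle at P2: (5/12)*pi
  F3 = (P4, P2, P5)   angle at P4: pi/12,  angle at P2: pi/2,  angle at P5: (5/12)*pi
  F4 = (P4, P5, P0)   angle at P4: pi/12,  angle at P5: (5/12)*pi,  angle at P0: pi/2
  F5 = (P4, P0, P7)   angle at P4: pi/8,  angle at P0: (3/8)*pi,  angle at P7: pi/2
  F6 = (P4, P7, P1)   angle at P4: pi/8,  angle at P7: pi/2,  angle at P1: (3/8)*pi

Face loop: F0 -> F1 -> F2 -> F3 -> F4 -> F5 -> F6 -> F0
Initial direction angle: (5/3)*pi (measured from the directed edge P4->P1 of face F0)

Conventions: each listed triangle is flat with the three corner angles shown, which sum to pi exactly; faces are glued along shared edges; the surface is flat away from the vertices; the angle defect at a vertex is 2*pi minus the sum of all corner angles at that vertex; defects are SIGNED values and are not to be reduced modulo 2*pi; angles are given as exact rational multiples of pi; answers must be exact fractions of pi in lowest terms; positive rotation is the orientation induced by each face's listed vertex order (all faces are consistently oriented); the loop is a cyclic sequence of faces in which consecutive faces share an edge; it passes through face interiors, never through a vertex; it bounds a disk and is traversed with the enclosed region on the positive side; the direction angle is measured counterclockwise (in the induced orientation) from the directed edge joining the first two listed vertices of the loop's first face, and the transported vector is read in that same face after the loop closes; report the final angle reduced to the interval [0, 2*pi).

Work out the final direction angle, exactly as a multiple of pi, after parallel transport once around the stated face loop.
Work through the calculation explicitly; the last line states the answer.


enclosed vertex P4: corner angles sum to (5/3)*pi, defect = 2*pi - (5/3)*pi = pi/3
the final direction is the initial angle plus the enclosed defects, taken mod 2*pi in the induced orientation
final angle = (5/3)*pi + pi/3 = 0 (mod 2*pi)

Answer: final direction angle = 0


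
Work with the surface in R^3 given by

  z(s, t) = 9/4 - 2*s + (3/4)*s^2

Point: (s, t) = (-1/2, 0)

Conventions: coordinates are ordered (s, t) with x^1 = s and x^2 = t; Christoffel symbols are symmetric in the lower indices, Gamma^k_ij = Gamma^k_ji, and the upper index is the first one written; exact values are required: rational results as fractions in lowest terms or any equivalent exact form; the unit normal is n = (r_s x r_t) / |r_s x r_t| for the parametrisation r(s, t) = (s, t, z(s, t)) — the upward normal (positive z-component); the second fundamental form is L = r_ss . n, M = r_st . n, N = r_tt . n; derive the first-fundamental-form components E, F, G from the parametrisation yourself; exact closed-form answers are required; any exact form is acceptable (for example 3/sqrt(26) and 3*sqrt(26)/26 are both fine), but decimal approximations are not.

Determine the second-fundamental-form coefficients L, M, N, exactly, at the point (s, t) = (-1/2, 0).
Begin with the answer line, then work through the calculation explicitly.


Answer: L = 6*sqrt(137)/137, M = 0, N = 0

z_s = -11/4, z_t = 0, z_ss = 3/2, z_st = 0, z_tt = 0
E = 137/16, F = 0, G = 1; answer radicand W^2 = 137/16
unnormalised second-form numerators: l = 3/2, m = 0, n = 0; L = l/sqrt(137/16), and similarly M = m/sqrt(W^2), N = n/sqrt(W^2)


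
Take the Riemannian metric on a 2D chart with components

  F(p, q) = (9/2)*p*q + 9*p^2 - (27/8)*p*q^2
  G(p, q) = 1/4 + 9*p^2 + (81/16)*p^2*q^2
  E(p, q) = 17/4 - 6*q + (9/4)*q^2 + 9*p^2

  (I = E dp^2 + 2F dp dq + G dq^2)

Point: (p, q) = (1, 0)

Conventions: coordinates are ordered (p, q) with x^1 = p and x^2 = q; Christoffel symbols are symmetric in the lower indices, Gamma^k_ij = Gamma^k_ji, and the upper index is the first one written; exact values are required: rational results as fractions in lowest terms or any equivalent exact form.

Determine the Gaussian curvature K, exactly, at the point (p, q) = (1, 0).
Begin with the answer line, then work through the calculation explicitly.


Answer: K = 226836/442225

E = 53/4, F = 9, G = 37/4, EG - F^2 = 665/16 at the point
E_p = 18, E_q = -6, F_p = 18, F_q = 9/2, G_p = 18, G_q = 0
E_qq = 9/2, F_pq = 9/2, G_pp = 18
Using the Brioschi determinant formula for K from the metric derivatives:
M1 = [[-E_qq/2 + F_pq - G_pp/2, E_p/2, F_p - E_q/2], [F_q - G_p/2, E, F], [G_q/2, F, G]] = [[-27/4, 9, 21], [-9/2, 53/4, 9], [0, 9, 37/4]]; det M1 = -48411/64
M2 = [[0, E_q/2, G_p/2], [E_q/2, E, F], [G_p/2, F, G]] = [[0, -3, 9], [-3, 53/4, 9], [9, 9, 37/4]]; det M2 = -3285/2
det M1 - det M2 = 56709/64; K = 56709/64 / (665/16)^2 = 226836/442225


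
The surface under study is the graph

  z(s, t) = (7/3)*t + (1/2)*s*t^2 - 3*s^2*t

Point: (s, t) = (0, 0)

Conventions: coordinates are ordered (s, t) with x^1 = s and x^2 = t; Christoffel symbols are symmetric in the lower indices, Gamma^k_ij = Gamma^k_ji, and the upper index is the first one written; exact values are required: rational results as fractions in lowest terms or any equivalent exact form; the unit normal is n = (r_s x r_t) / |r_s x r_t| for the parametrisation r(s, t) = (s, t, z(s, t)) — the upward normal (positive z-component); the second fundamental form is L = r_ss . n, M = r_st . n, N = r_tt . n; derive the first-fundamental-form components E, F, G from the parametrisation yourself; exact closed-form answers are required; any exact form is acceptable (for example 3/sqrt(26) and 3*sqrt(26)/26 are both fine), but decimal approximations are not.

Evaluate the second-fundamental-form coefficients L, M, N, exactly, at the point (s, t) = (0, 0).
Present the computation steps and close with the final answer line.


z_s = 0, z_t = 7/3, z_ss = 0, z_st = 0, z_tt = 0
E = 1, F = 0, G = 58/9; answer radicand W^2 = 58/9
unnormalised second-form numerators: l = 0, m = 0, n = 0; L = l/sqrt(58/9), and similarly M = m/sqrt(W^2), N = n/sqrt(W^2)

Answer: L = 0, M = 0, N = 0


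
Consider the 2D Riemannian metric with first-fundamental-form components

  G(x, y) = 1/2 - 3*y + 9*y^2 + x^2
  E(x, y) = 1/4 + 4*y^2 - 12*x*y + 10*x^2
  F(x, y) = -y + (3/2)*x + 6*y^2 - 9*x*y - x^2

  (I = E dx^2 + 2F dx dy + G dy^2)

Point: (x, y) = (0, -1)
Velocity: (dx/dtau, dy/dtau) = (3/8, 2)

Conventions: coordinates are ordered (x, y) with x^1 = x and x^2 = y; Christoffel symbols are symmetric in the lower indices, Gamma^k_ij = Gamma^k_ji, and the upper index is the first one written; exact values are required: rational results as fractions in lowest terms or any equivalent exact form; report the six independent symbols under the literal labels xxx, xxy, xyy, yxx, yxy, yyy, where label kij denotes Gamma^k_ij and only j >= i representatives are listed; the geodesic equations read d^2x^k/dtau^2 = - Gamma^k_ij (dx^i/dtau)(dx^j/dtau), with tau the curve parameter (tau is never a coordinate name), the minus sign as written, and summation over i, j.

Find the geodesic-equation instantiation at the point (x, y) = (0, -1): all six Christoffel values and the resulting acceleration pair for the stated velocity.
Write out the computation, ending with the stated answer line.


E = 17/4, F = 7, G = 25/2 at the point
E_x = 12, E_y = -8, F_x = 21/2, F_y = -13, G_x = 0, G_y = -21
EG - F^2 = 33/8;  g^inv = (8/33) * [[25/2, -7], [-7, 17/4]]
first-kind symbols [ij,l] = (1/2)(d_i g_jl + d_j g_il - d_l g_ij): [xx,x] = E_x/2 = 6, [xx,y] = F_x - E_y/2 = 29/2, [xy,x] = E_y/2 = -4, [xy,y] = G_x/2 = 0, [yy,x] = F_y - G_x/2 = -13, [yy,y] = G_y/2 = -21/2
Gamma^x_ij = (G*[ij,x] - F*[ij,y])/(EG - F^2), Gamma^y_ij = (E*[ij,y] - F*[ij,x])/(EG - F^2)
Gamma_xxx = -212/33, Gamma_xxy = -400/33, Gamma_xyy = -712/33, Gamma_yxx = 157/33, Gamma_yxy = 224/33, Gamma_yyy = 371/33
d^2x/dtau^2 = -(Gamma_xxx*(3/8)^2 + 2*Gamma_xxy*(3/8)*(2) + Gamma_xyy*(2)^2) = 55645/528
d^2y/dtau^2 = -(Gamma_yxx*(3/8)^2 + 2*Gamma_yxy*(3/8)*(2) + Gamma_yyy*(2)^2) = -117893/2112

Answer: Gamma_xxx = -212/33, Gamma_xxy = -400/33, Gamma_xyy = -712/33, Gamma_yxx = 157/33, Gamma_yxy = 224/33, Gamma_yyy = 371/33; accelerations (d^2x/dtau^2, d^2y/dtau^2) = (55645/528, -117893/2112)


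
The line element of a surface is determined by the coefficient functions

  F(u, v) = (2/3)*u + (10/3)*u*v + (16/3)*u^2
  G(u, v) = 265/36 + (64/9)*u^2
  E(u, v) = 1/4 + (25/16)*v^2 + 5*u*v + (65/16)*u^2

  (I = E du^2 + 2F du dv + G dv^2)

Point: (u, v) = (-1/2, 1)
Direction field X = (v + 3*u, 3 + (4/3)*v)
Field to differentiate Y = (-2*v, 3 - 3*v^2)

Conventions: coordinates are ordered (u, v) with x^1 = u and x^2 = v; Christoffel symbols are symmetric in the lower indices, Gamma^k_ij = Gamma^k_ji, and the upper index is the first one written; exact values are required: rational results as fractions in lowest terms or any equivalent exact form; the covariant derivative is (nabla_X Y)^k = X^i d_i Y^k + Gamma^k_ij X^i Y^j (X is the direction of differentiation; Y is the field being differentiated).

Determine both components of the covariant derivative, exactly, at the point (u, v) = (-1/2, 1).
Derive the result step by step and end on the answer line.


E = 21/64, F = -2/3, G = 329/36 at the point
E_u = 15/16, E_v = 5/8, F_u = -4/3, F_v = -5/3, G_u = -64/9, G_v = 0
EG - F^2 = 5885/2304;  g^inv = (2304/5885) * [[329/36, 2/3], [2/3, 21/64]]
first-kind symbols [ij,l] = (1/2)(d_i g_jl + d_j g_il - d_l g_ij): [uu,u] = E_u/2 = 15/32, [uu,v] = F_u - E_v/2 = -79/48, [uv,u] = E_v/2 = 5/16, [uv,v] = G_u/2 = -32/9, [vv,u] = F_v - G_u/2 = 17/9, [vv,v] = G_v/2 = 0
Gamma^u_ij = (G*[ij,u] - F*[ij,v])/(EG - F^2), Gamma^v_ij = (E*[ij,v] - F*[ij,u])/(EG - F^2)
Gamma_uuu = 7342/5885, Gamma_uuv = 3356/17655, Gamma_uvv = 357952/52965, Gamma_vuu = -2097/23540, Gamma_vuv = -2208/5885, Gamma_vvv = 8704/17655
X = (-1/2, 13/3), Y = (-2, 0) at the point

Answer: (nabla_X Y)^u = -480208/52965, (nabla_X Y)^v = -537593/23540


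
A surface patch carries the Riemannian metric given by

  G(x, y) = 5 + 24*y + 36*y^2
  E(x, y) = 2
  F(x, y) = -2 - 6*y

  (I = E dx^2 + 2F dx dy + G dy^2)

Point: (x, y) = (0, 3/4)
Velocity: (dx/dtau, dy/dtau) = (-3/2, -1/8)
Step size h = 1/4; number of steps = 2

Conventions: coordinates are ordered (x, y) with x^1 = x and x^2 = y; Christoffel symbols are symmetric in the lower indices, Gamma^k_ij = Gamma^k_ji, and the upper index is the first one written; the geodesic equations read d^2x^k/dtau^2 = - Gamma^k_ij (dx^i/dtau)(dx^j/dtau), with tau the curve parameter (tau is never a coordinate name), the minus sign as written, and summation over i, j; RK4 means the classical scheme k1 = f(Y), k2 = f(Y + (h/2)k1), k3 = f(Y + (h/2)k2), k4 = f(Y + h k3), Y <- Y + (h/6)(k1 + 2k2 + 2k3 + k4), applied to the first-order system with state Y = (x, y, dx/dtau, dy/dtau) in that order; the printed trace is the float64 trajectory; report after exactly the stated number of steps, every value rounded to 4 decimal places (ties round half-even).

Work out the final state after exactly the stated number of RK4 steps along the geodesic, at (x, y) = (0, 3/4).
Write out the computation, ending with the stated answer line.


f(Y) = (dx/dtau, dy/dtau, -Gamma^x_ij Y'^i Y'^j, -Gamma^y_ij Y'^i Y'^j) with the Gammas evaluated at the stage position; h = 0.250000; intermediate values shown to 6 dp
step 0: x = 0.0000, y = 0.7500, dx/dtau = -1.5000, dy/dtau = -0.1250
step 1:
  k1: at (x, y) = (0.000000, 0.750000), (dx/dtau, dy/dtau) = (-1.500000, -0.125000); Gamma_xxx = 0.000000, Gamma_xxy = 0.000000, Gamma_xyy = -0.135593, Gamma_yxx = 0.000000, Gamma_yxy = 0.000000, Gamma_yyy = 0.881356; k1 = (-1.500000, -0.125000, 0.002119, -0.013771)
  k2: at (x, y) = (-0.187500, 0.734375), (dx/dtau, dy/dtau) = (-1.499735, -0.126721); Gamma_xxx = 0.000000, Gamma_xxy = 0.000000, Gamma_xyy = -0.139405, Gamma_yxx = 0.000000, Gamma_yxy = 0.000000, Gamma_yyy = 0.893064; k2 = (-1.499735, -0.126721, 0.002239, -0.014341)
  k3: at (x, y) = (-0.187467, 0.734160), (dx/dtau, dy/dtau) = (-1.499720, -0.126793); Gamma_xxx = 0.000000, Gamma_xxy = 0.000000, Gamma_xyy = -0.139459, Gamma_yxx = 0.000000, Gamma_yxy = 0.000000, Gamma_yyy = 0.893227; k3 = (-1.499720, -0.126793, 0.002242, -0.014360)
  k4: at (x, y) = (-0.374930, 0.718302), (dx/dtau, dy/dtau) = (-1.499440, -0.128590); Gamma_xxx = 0.000000, Gamma_xxy = 0.000000, Gamma_xyy = -0.143494, Gamma_yxx = 0.000000, Gamma_yxy = 0.000000, Gamma_yyy = 0.905417; k4 = (-1.499440, -0.128590, 0.002373, -0.014971)
  Y <- Y + (h/6)(k1 + 2k2 + 2k3 + k4): x = -0.3749, y = 0.7183, dx/dtau = -1.4994, dy/dtau = -0.1286
step 2:
  k1: at (x, y) = (-0.374931, 0.718308), (dx/dtau, dy/dtau) = (-1.499439, -0.128589); Gamma_xxx = 0.000000, Gamma_xxy = 0.000000, Gamma_xyy = -0.143492, Gamma_yxx = 0.000000, Gamma_yxy = 0.000000, Gamma_yyy = 0.905413; k1 = (-1.499439, -0.128589, 0.002373, -0.014971)
  k2: at (x, y) = (-0.562361, 0.702234), (dx/dtau, dy/dtau) = (-1.499143, -0.130461); Gamma_xxx = 0.000000, Gamma_xxy = 0.000000, Gamma_xyy = -0.147760, Gamma_yxx = 0.000000, Gamma_yxy = 0.000000, Gamma_yyy = 0.918093; k2 = (-1.499143, -0.130461, 0.002515, -0.015626)
  k3: at (x, y) = (-0.562324, 0.702000), (dx/dtau, dy/dtau) = (-1.499125, -0.130543); Gamma_xxx = 0.000000, Gamma_xxy = 0.000000, Gamma_xyy = -0.147824, Gamma_yxx = 0.000000, Gamma_yxy = 0.000000, Gamma_yyy = 0.918280; k3 = (-1.499125, -0.130543, 0.002519, -0.015649)
  k4: at (x, y) = (-0.749713, 0.685672), (dx/dtau, dy/dtau) = (-1.498810, -0.132502); Gamma_xxx = 0.000000, Gamma_xxy = 0.000000, Gamma_xyy = -0.152356, Gamma_yxx = 0.000000, Gamma_yxy = 0.000000, Gamma_yyy = 0.931511; k4 = (-1.498810, -0.132502, 0.002675, -0.016354)
  Y <- Y + (h/6)(k1 + 2k2 + 2k3 + k4): x = -0.7497, y = 0.6857, dx/dtau = -1.4988, dy/dtau = -0.1325

Answer: x = -0.7497, y = 0.6857, dx/dtau = -1.4988, dy/dtau = -0.1325


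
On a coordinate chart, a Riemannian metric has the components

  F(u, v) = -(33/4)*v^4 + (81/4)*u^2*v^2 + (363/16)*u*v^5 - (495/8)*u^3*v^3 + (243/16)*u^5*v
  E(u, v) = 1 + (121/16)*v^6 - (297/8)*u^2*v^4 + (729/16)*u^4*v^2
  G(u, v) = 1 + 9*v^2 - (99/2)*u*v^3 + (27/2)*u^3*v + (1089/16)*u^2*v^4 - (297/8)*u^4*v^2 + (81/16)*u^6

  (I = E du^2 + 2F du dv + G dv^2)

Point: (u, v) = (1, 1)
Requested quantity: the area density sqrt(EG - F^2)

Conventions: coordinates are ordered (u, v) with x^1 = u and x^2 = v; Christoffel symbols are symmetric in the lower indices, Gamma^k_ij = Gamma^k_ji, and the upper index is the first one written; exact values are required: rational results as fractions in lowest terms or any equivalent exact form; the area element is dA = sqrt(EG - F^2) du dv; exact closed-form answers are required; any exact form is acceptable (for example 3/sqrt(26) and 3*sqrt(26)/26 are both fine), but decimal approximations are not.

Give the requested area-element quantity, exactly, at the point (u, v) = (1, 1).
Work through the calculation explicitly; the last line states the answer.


E = 17, F = -12, G = 10; EG - F^2 = 26

Answer: sqrt(EG - F^2) = sqrt(26)


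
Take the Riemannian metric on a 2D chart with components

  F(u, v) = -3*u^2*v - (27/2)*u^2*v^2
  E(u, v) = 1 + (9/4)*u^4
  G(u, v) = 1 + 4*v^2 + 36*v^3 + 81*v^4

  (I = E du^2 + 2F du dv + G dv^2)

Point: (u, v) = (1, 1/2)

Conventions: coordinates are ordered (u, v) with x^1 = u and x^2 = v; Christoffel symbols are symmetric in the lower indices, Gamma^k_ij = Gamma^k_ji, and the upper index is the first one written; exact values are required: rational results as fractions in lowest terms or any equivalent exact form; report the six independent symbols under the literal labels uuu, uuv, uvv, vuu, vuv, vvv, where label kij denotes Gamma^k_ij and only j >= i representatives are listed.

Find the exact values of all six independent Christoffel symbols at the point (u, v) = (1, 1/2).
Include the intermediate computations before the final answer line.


E = 13/4, F = -39/8, G = 185/16 at the point
E_u = 9, E_v = 0, F_u = -39/4, F_v = -33/2, G_u = 0, G_v = 143/2
EG - F^2 = 221/16;  g^inv = (16/221) * [[185/16, 39/8], [39/8, 13/4]]
first-kind symbols [ij,l] = (1/2)(d_i g_jl + d_j g_il - d_l g_ij): [uu,u] = E_u/2 = 9/2, [uu,v] = F_u - E_v/2 = -39/4, [uv,u] = E_v/2 = 0, [uv,v] = G_u/2 = 0, [vv,u] = F_v - G_u/2 = -33/2, [vv,v] = G_v/2 = 143/4
Gamma^u_ij = (G*[ij,u] - F*[ij,v])/(EG - F^2), Gamma^v_ij = (E*[ij,v] - F*[ij,u])/(EG - F^2)

Answer: Gamma_uuu = 72/221, Gamma_uuv = 0, Gamma_uvv = -264/221, Gamma_vuu = -12/17, Gamma_vuv = 0, Gamma_vvv = 44/17


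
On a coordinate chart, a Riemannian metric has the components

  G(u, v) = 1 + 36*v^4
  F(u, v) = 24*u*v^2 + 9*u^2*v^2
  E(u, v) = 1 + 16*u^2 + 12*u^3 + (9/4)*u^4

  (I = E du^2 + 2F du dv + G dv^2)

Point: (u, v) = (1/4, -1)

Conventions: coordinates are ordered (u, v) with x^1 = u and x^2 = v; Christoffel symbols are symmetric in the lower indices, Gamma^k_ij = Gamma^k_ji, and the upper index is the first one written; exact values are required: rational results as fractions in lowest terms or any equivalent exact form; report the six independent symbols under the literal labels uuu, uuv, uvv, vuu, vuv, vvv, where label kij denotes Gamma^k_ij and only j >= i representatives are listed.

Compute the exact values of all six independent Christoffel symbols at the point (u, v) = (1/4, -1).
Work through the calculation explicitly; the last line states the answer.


E = 2249/1024, F = 105/16, G = 37 at the point
E_u = 665/64, E_v = 0, F_u = 57/2, F_v = -105/8, G_u = 0, G_v = -144
EG - F^2 = 39113/1024;  g^inv = (1024/39113) * [[37, -105/16], [-105/16, 2249/1024]]
first-kind symbols [ij,l] = (1/2)(d_i g_jl + d_j g_il - d_l g_ij): [uu,u] = E_u/2 = 665/128, [uu,v] = F_u - E_v/2 = 57/2, [uv,u] = E_v/2 = 0, [uv,v] = G_u/2 = 0, [vv,u] = F_v - G_u/2 = -105/8, [vv,v] = G_v/2 = -72
Gamma^u_ij = (G*[ij,u] - F*[ij,v])/(EG - F^2), Gamma^v_ij = (E*[ij,v] - F*[ij,u])/(EG - F^2)

Answer: Gamma_uuu = 5320/39113, Gamma_uuv = 0, Gamma_uvv = -13440/39113, Gamma_vuu = 29184/39113, Gamma_vuv = 0, Gamma_vvv = -73728/39113


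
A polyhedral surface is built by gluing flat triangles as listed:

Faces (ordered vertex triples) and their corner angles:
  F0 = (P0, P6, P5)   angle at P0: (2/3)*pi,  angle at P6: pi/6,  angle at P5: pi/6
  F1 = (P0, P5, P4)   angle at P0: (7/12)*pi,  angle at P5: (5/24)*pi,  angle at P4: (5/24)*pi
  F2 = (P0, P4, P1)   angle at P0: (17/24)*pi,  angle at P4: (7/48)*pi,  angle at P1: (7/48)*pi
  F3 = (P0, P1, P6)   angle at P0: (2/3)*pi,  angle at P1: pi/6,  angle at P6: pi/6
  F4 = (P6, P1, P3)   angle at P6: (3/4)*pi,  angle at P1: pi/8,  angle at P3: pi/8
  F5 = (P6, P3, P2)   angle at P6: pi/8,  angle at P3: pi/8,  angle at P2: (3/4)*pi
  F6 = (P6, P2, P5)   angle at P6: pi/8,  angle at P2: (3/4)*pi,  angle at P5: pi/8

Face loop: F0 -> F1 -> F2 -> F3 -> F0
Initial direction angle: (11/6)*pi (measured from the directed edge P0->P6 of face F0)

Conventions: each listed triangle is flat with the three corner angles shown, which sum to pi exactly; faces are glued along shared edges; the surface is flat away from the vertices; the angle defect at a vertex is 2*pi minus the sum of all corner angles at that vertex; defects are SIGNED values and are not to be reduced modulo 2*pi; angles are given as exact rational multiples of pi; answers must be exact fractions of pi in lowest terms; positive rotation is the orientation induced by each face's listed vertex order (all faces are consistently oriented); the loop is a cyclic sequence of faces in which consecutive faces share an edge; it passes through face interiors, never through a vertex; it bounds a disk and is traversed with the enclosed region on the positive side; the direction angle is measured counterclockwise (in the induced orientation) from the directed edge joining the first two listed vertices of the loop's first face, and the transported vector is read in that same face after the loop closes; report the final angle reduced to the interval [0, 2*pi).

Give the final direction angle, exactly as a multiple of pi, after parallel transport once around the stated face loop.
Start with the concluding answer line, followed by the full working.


Answer: final direction angle = (29/24)*pi

enclosed vertex P0: corner angles sum to (21/8)*pi, defect = 2*pi - (21/8)*pi = (-5/8)*pi
the final direction is the initial angle plus the enclosed defects, taken mod 2*pi in the induced orientation
final angle = (11/6)*pi - (5/8)*pi = (29/24)*pi (mod 2*pi)


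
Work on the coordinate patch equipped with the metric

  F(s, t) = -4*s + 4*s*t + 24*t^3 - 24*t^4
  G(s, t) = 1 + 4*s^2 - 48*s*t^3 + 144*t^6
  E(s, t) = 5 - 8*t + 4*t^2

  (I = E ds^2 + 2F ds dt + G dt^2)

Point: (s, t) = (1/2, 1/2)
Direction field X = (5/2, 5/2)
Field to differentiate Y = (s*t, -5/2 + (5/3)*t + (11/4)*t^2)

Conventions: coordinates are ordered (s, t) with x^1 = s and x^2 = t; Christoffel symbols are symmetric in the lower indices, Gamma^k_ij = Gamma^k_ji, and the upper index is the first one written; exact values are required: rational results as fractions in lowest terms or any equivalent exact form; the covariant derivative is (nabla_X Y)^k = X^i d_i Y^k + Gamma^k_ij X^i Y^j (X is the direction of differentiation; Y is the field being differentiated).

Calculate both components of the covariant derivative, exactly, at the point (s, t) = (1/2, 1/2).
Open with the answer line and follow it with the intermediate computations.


Answer: (nabla_X Y)^s = -1225/216, (nabla_X Y)^t = 3005/432

E = 2, F = 1/2, G = 5/4 at the point
E_s = 0, E_t = -4, F_s = -2, F_t = 8, G_s = -2, G_t = 9
EG - F^2 = 9/4;  g^inv = (4/9) * [[5/4, -1/2], [-1/2, 2]]
first-kind symbols [ij,l] = (1/2)(d_i g_jl + d_j g_il - d_l g_ij): [ss,s] = E_s/2 = 0, [ss,t] = F_s - E_t/2 = 0, [st,s] = E_t/2 = -2, [st,t] = G_s/2 = -1, [tt,s] = F_t - G_s/2 = 9, [tt,t] = G_t/2 = 9/2
Gamma^s_ij = (G*[ij,s] - F*[ij,t])/(EG - F^2), Gamma^t_ij = (E*[ij,t] - F*[ij,s])/(EG - F^2)
Gamma_sss = 0, Gamma_sst = -8/9, Gamma_stt = 4, Gamma_tss = 0, Gamma_tst = -4/9, Gamma_ttt = 2
X = (5/2, 5/2), Y = (1/4, -47/48) at the point


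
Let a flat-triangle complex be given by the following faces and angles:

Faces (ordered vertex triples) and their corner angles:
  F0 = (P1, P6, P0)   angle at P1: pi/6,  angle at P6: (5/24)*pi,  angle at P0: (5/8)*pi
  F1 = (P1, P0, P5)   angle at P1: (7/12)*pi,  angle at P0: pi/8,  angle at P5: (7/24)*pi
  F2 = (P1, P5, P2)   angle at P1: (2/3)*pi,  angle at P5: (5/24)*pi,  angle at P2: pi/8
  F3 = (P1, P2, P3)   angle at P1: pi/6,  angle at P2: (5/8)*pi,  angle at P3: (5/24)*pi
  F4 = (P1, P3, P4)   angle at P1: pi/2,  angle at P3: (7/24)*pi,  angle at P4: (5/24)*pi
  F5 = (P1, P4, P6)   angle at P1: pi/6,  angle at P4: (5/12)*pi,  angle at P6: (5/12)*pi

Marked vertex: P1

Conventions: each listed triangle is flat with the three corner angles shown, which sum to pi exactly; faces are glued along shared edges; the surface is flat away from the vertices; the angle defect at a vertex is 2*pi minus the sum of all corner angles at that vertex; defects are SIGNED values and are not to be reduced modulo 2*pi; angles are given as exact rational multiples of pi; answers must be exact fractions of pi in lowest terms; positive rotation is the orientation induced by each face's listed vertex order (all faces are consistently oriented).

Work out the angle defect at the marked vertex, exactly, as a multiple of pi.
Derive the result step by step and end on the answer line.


Sum of corner angles at P1: (9/4)*pi
defect = 2*pi - (9/4)*pi

Answer: defect(P1) = -pi/4


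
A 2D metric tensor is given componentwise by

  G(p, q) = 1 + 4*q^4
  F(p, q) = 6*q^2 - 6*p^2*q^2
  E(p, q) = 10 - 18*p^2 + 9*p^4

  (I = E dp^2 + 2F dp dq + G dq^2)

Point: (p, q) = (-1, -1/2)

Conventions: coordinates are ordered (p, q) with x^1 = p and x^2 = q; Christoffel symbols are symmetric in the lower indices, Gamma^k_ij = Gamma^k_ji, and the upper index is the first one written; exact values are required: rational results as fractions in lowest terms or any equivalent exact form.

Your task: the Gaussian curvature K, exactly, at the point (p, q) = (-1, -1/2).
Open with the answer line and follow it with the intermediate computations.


Answer: K = -192/25

E = 1, F = 0, G = 5/4, EG - F^2 = 5/4 at the point
E_p = 0, E_q = 0, F_p = 3, F_q = 0, G_p = 0, G_q = -2
E_qq = 0, F_pq = -12, G_pp = 0
By Brioschi, K is (det M1 - det M2) divided by (EG - F^2) squared.
M1 = [[-E_qq/2 + F_pq - G_pp/2, E_p/2, F_p - E_q/2], [F_q - G_p/2, E, F], [G_q/2, F, G]] = [[-12, 0, 3], [0, 1, 0], [-1, 0, 5/4]]; det M1 = -12
M2 = [[0, E_q/2, G_p/2], [E_q/2, E, F], [G_p/2, F, G]] = [[0, 0, 0], [0, 1, 0], [0, 0, 5/4]]; det M2 = 0
det M1 - det M2 = -12; K = -12 / (5/4)^2 = -192/25


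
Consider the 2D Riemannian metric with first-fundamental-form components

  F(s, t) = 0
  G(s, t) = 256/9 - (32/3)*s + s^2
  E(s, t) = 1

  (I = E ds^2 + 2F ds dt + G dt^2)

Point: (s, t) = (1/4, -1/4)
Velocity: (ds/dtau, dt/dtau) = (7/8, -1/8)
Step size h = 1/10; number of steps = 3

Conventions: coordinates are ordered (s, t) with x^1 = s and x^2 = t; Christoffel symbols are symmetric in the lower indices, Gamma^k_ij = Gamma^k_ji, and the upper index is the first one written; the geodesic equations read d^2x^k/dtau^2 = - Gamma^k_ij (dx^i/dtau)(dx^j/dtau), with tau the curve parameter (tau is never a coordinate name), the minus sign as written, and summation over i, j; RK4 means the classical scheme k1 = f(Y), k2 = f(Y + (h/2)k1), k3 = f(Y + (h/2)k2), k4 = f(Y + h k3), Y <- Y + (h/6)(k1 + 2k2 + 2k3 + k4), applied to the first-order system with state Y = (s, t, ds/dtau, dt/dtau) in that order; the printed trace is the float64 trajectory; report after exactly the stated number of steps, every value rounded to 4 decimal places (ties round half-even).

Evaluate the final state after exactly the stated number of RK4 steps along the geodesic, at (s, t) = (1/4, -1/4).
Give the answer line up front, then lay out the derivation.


Answer: s = 0.5087, t = -0.2895, ds/dtau = 0.8492, dt/dtau = -0.1388

f(Y) = (ds/dtau, dt/dtau, -Gamma^s_ij Y'^i Y'^j, -Gamma^t_ij Y'^i Y'^j) with the Gammas evaluated at the stage position; h = 0.100000; intermediate values shown to 6 dp
step 0: s = 0.2500, t = -0.2500, ds/dtau = 0.8750, dt/dtau = -0.1250
step 1:
  k1: at (s, t) = (0.250000, -0.250000), (ds/dtau, dt/dtau) = (0.875000, -0.125000); Gamma_sss = 0.000000, Gamma_sst = 0.000000, Gamma_stt = 5.083333, Gamma_tss = 0.000000, Gamma_tst = -0.196721, Gamma_ttt = 0.000000; k1 = (0.875000, -0.125000, -0.079427, -0.043033)
  k2: at (s, t) = (0.293750, -0.256250), (ds/dtau, dt/dtau) = (0.871029, -0.127152); Gamma_sss = 0.000000, Gamma_sst = 0.000000, Gamma_stt = 5.039583, Gamma_tss = 0.000000, Gamma_tst = -0.198429, Gamma_ttt = 0.000000; k2 = (0.871029, -0.127152, -0.081478, -0.043953)
  k3: at (s, t) = (0.293551, -0.256358), (ds/dtau, dt/dtau) = (0.870926, -0.127198); Gamma_sss = 0.000000, Gamma_sst = 0.000000, Gamma_stt = 5.039782, Gamma_tss = 0.000000, Gamma_tst = -0.198421, Gamma_ttt = 0.000000; k3 = (0.870926, -0.127198, -0.081540, -0.043962)
  k4: at (s, t) = (0.337093, -0.262720), (ds/dtau, dt/dtau) = (0.866846, -0.129396); Gamma_sss = 0.000000, Gamma_sst = 0.000000, Gamma_stt = 4.996241, Gamma_tss = 0.000000, Gamma_tst = -0.200150, Gamma_ttt = 0.000000; k4 = (0.866846, -0.129396, -0.083654, -0.044900)
  Y <- Y + (h/6)(k1 + 2k2 + 2k3 + k4): s = 0.3371, t = -0.2627, ds/dtau = 0.8668, dt/dtau = -0.1294
step 2:
  k1: at (s, t) = (0.337096, -0.262718), (ds/dtau, dt/dtau) = (0.866848, -0.129396); Gamma_sss = 0.000000, Gamma_sst = 0.000000, Gamma_stt = 4.996237, Gamma_tss = 0.000000, Gamma_tst = -0.200151, Gamma_ttt = 0.000000; k1 = (0.866848, -0.129396, -0.083654, -0.044900)
  k2: at (s, t) = (0.380438, -0.269188), (ds/dtau, dt/dtau) = (0.862665, -0.131641); Gamma_sss = 0.000000, Gamma_sst = 0.000000, Gamma_stt = 4.952895, Gamma_tss = 0.000000, Gamma_tst = -0.201902, Gamma_ttt = 0.000000; k2 = (0.862665, -0.131641, -0.085831, -0.045857)
  k3: at (s, t) = (0.380229, -0.269300), (ds/dtau, dt/dtau) = (0.862557, -0.131689); Gamma_sss = 0.000000, Gamma_sst = 0.000000, Gamma_stt = 4.953104, Gamma_tss = 0.000000, Gamma_tst = -0.201894, Gamma_ttt = 0.000000; k3 = (0.862557, -0.131689, -0.085897, -0.045866)
  k4: at (s, t) = (0.423352, -0.275887), (ds/dtau, dt/dtau) = (0.858258, -0.133983); Gamma_sss = 0.000000, Gamma_sst = 0.000000, Gamma_stt = 4.909982, Gamma_tss = 0.000000, Gamma_tst = -0.203667, Gamma_ttt = 0.000000; k4 = (0.858258, -0.133983, -0.088141, -0.046840)
  Y <- Y + (h/6)(k1 + 2k2 + 2k3 + k4): s = 0.4234, t = -0.2759, ds/dtau = 0.8583, dt/dtau = -0.1340
step 3:
  k1: at (s, t) = (0.423355, -0.275886), (ds/dtau, dt/dtau) = (0.858261, -0.133982); Gamma_sss = 0.000000, Gamma_sst = 0.000000, Gamma_stt = 4.909978, Gamma_tss = 0.000000, Gamma_tst = -0.203667, Gamma_ttt = 0.000000; k1 = (0.858261, -0.133982, -0.088141, -0.046840)
  k2: at (s, t) = (0.466268, -0.282585), (ds/dtau, dt/dtau) = (0.853854, -0.136324); Gamma_sss = 0.000000, Gamma_sst = 0.000000, Gamma_stt = 4.867065, Gamma_tss = 0.000000, Gamma_tst = -0.205463, Gamma_ttt = 0.000000; k2 = (0.853854, -0.136324, -0.090451, -0.047832)
  k3: at (s, t) = (0.466048, -0.282702), (ds/dtau, dt/dtau) = (0.853738, -0.136374); Gamma_sss = 0.000000, Gamma_sst = 0.000000, Gamma_stt = 4.867286, Gamma_tss = 0.000000, Gamma_tst = -0.205453, Gamma_ttt = 0.000000; k3 = (0.853738, -0.136374, -0.090521, -0.047841)
  k4: at (s, t) = (0.508729, -0.289523), (ds/dtau, dt/dtau) = (0.849208, -0.138767); Gamma_sss = 0.000000, Gamma_sst = 0.000000, Gamma_stt = 4.824604, Gamma_tss = 0.000000, Gamma_tst = -0.207271, Gamma_ttt = 0.000000; k4 = (0.849208, -0.138767, -0.092903, -0.048850)
  Y <- Y + (h/6)(k1 + 2k2 + 2k3 + k4): s = 0.5087, t = -0.2895, ds/dtau = 0.8492, dt/dtau = -0.1388


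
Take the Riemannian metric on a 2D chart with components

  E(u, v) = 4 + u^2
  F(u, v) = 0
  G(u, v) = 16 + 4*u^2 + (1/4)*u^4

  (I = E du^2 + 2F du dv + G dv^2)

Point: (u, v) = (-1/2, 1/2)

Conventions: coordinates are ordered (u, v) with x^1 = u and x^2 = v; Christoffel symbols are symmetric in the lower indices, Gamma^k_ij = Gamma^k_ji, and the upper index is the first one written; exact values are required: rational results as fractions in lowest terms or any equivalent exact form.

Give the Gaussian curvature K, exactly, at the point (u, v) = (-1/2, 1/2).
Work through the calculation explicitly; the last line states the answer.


E = 17/4, F = 0, G = 1089/64, EG - F^2 = 18513/256 at the point
E_u = -1, E_v = 0, F_u = 0, F_v = 0, G_u = -33/8, G_v = 0
E_vv = 0, F_uv = 0, G_uu = 35/4
By Brioschi, K is (det M1 - det M2) divided by (EG - F^2) squared.
M1 = [[-E_vv/2 + F_uv - G_uu/2, E_u/2, F_u - E_v/2], [F_v - G_u/2, E, F], [G_v/2, F, G]] = [[-35/8, -1/2, 0], [33/16, 17/4, 0], [0, 0, 1089/64]]; det M1 = -306009/1024
M2 = [[0, E_v/2, G_u/2], [E_v/2, E, F], [G_u/2, F, G]] = [[0, 0, -33/16], [0, 17/4, 0], [-33/16, 0, 1089/64]]; det M2 = -18513/1024
det M1 - det M2 = -35937/128; K = -35937/128 / (18513/256)^2 = -512/9537

Answer: K = -512/9537
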